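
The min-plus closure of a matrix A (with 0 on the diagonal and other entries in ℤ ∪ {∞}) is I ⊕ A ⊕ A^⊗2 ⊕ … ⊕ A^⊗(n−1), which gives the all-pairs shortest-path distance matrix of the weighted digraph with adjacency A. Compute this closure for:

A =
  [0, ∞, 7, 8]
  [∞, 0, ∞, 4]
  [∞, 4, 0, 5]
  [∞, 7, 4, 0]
Closure =
  [0, 11, 7, 8]
  [∞, 0, 8, 4]
  [∞, 4, 0, 5]
  [∞, 7, 4, 0]

This is the Floyd-Warshall all-pairs shortest-path computation. For each intermediate vertex k = 0, 1, …, 3, update dist[i][j] ← min(dist[i][j], dist[i][k] + dist[k][j]). The final matrix gives, for each (i, j), the minimum total weight of any directed path from i to j (possibly empty when i = j).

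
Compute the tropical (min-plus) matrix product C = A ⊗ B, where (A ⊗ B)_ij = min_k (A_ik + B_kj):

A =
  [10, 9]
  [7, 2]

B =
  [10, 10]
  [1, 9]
A ⊗ B =
  [10, 18]
  [3, 11]

Apply the min-plus product entry-by-entry:
  C[0][0] = min over k of (A[0][0] + B[0][0] = 10 + 10 = 20, A[0][1] + B[1][0] = 9 + 1 = 10) = 10 (attained at k = 1)
  C[0][1] = min over k of (A[0][0] + B[0][1] = 10 + 10 = 20, A[0][1] + B[1][1] = 9 + 9 = 18) = 18 (attained at k = 1)
  C[1][0] = min over k of (A[1][0] + B[0][0] = 7 + 10 = 17, A[1][1] + B[1][0] = 2 + 1 = 3) = 3 (attained at k = 1)
  C[1][1] = min over k of (A[1][0] + B[0][1] = 7 + 10 = 17, A[1][1] + B[1][1] = 2 + 9 = 11) = 11 (attained at k = 1)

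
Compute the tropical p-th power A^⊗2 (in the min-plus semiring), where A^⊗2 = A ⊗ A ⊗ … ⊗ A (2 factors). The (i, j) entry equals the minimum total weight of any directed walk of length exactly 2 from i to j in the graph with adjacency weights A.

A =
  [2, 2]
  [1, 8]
A^⊗2 =
  [3, 4]
  [3, 3]

Each entry (A^⊗2)_ij equals the minimum over all length-2 walks i = v_0 → v_1 → … → v_2 = j of Σ_t A[v_t][v_{t+1}]. For example, for (i, j) = (0, 1) we minimise over 2 possible intermediate vertex sequences; the minimum is 4, attained along the walk 0 → 0 → 1.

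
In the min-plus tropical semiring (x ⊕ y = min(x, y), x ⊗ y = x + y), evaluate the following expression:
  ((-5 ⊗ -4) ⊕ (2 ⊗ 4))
((-5 ⊗ -4) ⊕ (2 ⊗ 4)) = -9

Expand innermost to outermost. Recall ⊕ takes the minimum of its arguments and ⊗ takes their sum. Working out the expression ((-5 ⊗ -4) ⊕ (2 ⊗ 4)) gives -9.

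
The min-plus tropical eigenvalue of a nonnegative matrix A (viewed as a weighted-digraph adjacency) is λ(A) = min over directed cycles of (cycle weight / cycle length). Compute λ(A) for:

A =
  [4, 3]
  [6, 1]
λ(A) = 1

Enumerate directed cycles and compute their means (weight / length). Sample:
  cycle 0 → 0: weight = 4, length = 1, mean = 4/1 ≈ 4.000
  cycle 1 → 1: weight = 1, length = 1, mean = 1/1 ≈ 1.000
  cycle 0 → 1 → 0: weight = 9, length = 2, mean = 9/2 ≈ 4.500
  cycle 1 → 0 → 1: weight = 9, length = 2, mean = 9/2 ≈ 4.500
Minimum mean = 1.000, attained e.g. along the cycle 1 → 1 with weight 1 and length 1. So λ(A) = 1/1 = 1.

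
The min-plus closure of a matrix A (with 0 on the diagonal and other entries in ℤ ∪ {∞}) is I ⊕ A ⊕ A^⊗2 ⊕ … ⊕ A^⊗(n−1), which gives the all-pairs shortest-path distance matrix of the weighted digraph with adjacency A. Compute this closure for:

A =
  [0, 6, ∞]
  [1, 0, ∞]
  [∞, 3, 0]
Closure =
  [0, 6, ∞]
  [1, 0, ∞]
  [4, 3, 0]

This is the Floyd-Warshall all-pairs shortest-path computation. For each intermediate vertex k = 0, 1, …, 2, update dist[i][j] ← min(dist[i][j], dist[i][k] + dist[k][j]). The final matrix gives, for each (i, j), the minimum total weight of any directed path from i to j (possibly empty when i = j).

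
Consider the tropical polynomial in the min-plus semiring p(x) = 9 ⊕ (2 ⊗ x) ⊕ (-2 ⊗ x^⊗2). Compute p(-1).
p(-1) = -4

A tropical monomial a ⊗ x^⊗i evaluates to a + i · x. Evaluating each term at x = -1:
  Term 0 contributes 9 + 0 · -1 = 9
  Term 1 contributes 2 + 1 · -1 = 1
  Term 2 contributes -2 + 2 · -1 = -4
p(-1) = ⊕ of these = min[9, 1, -4] = -4.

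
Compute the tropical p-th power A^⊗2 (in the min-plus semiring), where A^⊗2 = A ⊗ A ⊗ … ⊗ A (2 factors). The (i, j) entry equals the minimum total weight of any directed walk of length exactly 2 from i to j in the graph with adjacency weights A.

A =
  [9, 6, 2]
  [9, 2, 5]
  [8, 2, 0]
A^⊗2 =
  [10, 4, 2]
  [11, 4, 5]
  [8, 2, 0]

Each entry (A^⊗2)_ij equals the minimum over all length-2 walks i = v_0 → v_1 → … → v_2 = j of Σ_t A[v_t][v_{t+1}]. For example, for (i, j) = (0, 2) we minimise over 3 possible intermediate vertex sequences; the minimum is 2, attained along the walk 0 → 2 → 2.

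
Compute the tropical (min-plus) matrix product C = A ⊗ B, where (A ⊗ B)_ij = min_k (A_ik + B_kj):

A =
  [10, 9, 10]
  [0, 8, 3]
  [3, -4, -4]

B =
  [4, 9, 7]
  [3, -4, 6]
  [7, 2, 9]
A ⊗ B =
  [12, 5, 15]
  [4, 4, 7]
  [-1, -8, 2]

Apply the min-plus product entry-by-entry:
  C[0][0] = min over k of (A[0][0] + B[0][0] = 10 + 4 = 14, A[0][1] + B[1][0] = 9 + 3 = 12, A[0][2] + B[2][0] = 10 + 7 = 17) = 12 (attained at k = 1)
  C[0][1] = min over k of (A[0][0] + B[0][1] = 10 + 9 = 19, A[0][1] + B[1][1] = 9 + -4 = 5, A[0][2] + B[2][1] = 10 + 2 = 12) = 5 (attained at k = 1)
  C[0][2] = min over k of (A[0][0] + B[0][2] = 10 + 7 = 17, A[0][1] + B[1][2] = 9 + 6 = 15, A[0][2] + B[2][2] = 10 + 9 = 19) = 15 (attained at k = 1)
  C[1][0] = min over k of (A[1][0] + B[0][0] = 0 + 4 = 4, A[1][1] + B[1][0] = 8 + 3 = 11, A[1][2] + B[2][0] = 3 + 7 = 10) = 4 (attained at k = 0)
  C[1][1] = min over k of (A[1][0] + B[0][1] = 0 + 9 = 9, A[1][1] + B[1][1] = 8 + -4 = 4, A[1][2] + B[2][1] = 3 + 2 = 5) = 4 (attained at k = 1)
  C[1][2] = min over k of (A[1][0] + B[0][2] = 0 + 7 = 7, A[1][1] + B[1][2] = 8 + 6 = 14, A[1][2] + B[2][2] = 3 + 9 = 12) = 7 (attained at k = 0)
  C[2][0] = min over k of (A[2][0] + B[0][0] = 3 + 4 = 7, A[2][1] + B[1][0] = -4 + 3 = -1, A[2][2] + B[2][0] = -4 + 7 = 3) = -1 (attained at k = 1)
  C[2][1] = min over k of (A[2][0] + B[0][1] = 3 + 9 = 12, A[2][1] + B[1][1] = -4 + -4 = -8, A[2][2] + B[2][1] = -4 + 2 = -2) = -8 (attained at k = 1)
  C[2][2] = min over k of (A[2][0] + B[0][2] = 3 + 7 = 10, A[2][1] + B[1][2] = -4 + 6 = 2, A[2][2] + B[2][2] = -4 + 9 = 5) = 2 (attained at k = 1)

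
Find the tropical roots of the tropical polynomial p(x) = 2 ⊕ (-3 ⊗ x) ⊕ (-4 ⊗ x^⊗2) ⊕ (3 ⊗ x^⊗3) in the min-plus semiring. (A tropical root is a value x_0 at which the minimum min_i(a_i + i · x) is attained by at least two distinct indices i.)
Roots: {-7, 1, 5}

Each tropical root is a break point of the lower envelope of the lines y = a_i + i · x (there are 4 lines, with slopes 0, 1, ..., 3). Only the lines that attain the minimum somewhere contribute to roots; other lines are dominated. Here the surviving (envelope) indices are i = 3, i = 2, i = 1, i = 0.
Intersections between consecutive envelope lines give the roots: for adjacent envelope indices i < j the intersection is x = (a_i − a_j) / (j − i). Reading off the sorted break points: {-7, 1, 5}.
Verification: at each break x_0, at least two indices attain the minimum of min_i(a_i + i · x_0).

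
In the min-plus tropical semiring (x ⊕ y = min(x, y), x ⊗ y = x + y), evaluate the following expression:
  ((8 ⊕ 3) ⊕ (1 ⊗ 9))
((8 ⊕ 3) ⊕ (1 ⊗ 9)) = 3

Expand innermost to outermost. Recall ⊕ takes the minimum of its arguments and ⊗ takes their sum. Working out the expression ((8 ⊕ 3) ⊕ (1 ⊗ 9)) gives 3.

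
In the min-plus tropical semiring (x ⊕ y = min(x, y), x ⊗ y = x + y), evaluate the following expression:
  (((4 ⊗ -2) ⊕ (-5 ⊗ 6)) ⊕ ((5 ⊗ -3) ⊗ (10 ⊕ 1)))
(((4 ⊗ -2) ⊕ (-5 ⊗ 6)) ⊕ ((5 ⊗ -3) ⊗ (10 ⊕ 1))) = 1

Expand innermost to outermost. Recall ⊕ takes the minimum of its arguments and ⊗ takes their sum. Working out the expression (((4 ⊗ -2) ⊕ (-5 ⊗ 6)) ⊕ ((5 ⊗ -3) ⊗ (10 ⊕ 1))) gives 1.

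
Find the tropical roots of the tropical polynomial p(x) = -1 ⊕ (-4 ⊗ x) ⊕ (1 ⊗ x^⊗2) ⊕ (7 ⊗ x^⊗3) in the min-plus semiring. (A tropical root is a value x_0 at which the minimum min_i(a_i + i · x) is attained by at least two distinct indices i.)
Roots: {-6, -5, 3}

Each tropical root is a break point of the lower envelope of the lines y = a_i + i · x (there are 4 lines, with slopes 0, 1, ..., 3). Only the lines that attain the minimum somewhere contribute to roots; other lines are dominated. Here the surviving (envelope) indices are i = 3, i = 2, i = 1, i = 0.
Intersections between consecutive envelope lines give the roots: for adjacent envelope indices i < j the intersection is x = (a_i − a_j) / (j − i). Reading off the sorted break points: {-6, -5, 3}.
Verification: at each break x_0, at least two indices attain the minimum of min_i(a_i + i · x_0).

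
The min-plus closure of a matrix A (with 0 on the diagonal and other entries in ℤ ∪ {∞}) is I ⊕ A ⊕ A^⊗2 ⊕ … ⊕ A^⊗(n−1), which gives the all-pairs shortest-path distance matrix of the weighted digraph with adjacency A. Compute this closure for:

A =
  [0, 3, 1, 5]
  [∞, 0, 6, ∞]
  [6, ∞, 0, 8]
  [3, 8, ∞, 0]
Closure =
  [0, 3, 1, 5]
  [12, 0, 6, 14]
  [6, 9, 0, 8]
  [3, 6, 4, 0]

This is the Floyd-Warshall all-pairs shortest-path computation. For each intermediate vertex k = 0, 1, …, 3, update dist[i][j] ← min(dist[i][j], dist[i][k] + dist[k][j]). The final matrix gives, for each (i, j), the minimum total weight of any directed path from i to j (possibly empty when i = j).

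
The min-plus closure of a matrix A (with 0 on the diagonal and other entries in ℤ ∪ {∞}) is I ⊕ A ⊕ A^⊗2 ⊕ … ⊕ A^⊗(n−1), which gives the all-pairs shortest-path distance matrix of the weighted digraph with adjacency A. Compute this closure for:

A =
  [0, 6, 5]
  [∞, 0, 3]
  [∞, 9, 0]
Closure =
  [0, 6, 5]
  [∞, 0, 3]
  [∞, 9, 0]

This is the Floyd-Warshall all-pairs shortest-path computation. For each intermediate vertex k = 0, 1, …, 2, update dist[i][j] ← min(dist[i][j], dist[i][k] + dist[k][j]). The final matrix gives, for each (i, j), the minimum total weight of any directed path from i to j (possibly empty when i = j).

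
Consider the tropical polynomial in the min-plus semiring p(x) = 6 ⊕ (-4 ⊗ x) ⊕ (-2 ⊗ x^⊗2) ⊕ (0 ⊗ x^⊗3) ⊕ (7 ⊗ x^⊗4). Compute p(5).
p(5) = 1

A tropical monomial a ⊗ x^⊗i evaluates to a + i · x. Evaluating each term at x = 5:
  Term 0 contributes 6 + 0 · 5 = 6
  Term 1 contributes -4 + 1 · 5 = 1
  Term 2 contributes -2 + 2 · 5 = 8
  Term 3 contributes 0 + 3 · 5 = 15
  Term 4 contributes 7 + 4 · 5 = 27
p(5) = ⊕ of these = min[6, 1, 8, 15, 27] = 1.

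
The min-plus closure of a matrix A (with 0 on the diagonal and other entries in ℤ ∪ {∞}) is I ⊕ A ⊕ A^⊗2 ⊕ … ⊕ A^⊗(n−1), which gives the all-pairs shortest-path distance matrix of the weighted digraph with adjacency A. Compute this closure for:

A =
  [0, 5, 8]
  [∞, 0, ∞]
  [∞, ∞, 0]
Closure =
  [0, 5, 8]
  [∞, 0, ∞]
  [∞, ∞, 0]

This is the Floyd-Warshall all-pairs shortest-path computation. For each intermediate vertex k = 0, 1, …, 2, update dist[i][j] ← min(dist[i][j], dist[i][k] + dist[k][j]). The final matrix gives, for each (i, j), the minimum total weight of any directed path from i to j (possibly empty when i = j).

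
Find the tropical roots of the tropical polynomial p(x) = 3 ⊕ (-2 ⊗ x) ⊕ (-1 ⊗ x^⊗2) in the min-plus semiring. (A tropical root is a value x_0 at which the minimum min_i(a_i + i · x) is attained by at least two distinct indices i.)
Roots: {-1, 5}

Each tropical root is a break point of the lower envelope of the lines y = a_i + i · x (there are 3 lines, with slopes 0, 1, ..., 2). Only the lines that attain the minimum somewhere contribute to roots; other lines are dominated. Here the surviving (envelope) indices are i = 2, i = 1, i = 0.
Intersections between consecutive envelope lines give the roots: for adjacent envelope indices i < j the intersection is x = (a_i − a_j) / (j − i). Reading off the sorted break points: {-1, 5}.
Verification: at each break x_0, at least two indices attain the minimum of min_i(a_i + i · x_0).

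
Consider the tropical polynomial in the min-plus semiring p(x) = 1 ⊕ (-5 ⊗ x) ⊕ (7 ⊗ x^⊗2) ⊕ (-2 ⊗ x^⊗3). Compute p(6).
p(6) = 1

A tropical monomial a ⊗ x^⊗i evaluates to a + i · x. Evaluating each term at x = 6:
  Term 0 contributes 1 + 0 · 6 = 1
  Term 1 contributes -5 + 1 · 6 = 1
  Term 2 contributes 7 + 2 · 6 = 19
  Term 3 contributes -2 + 3 · 6 = 16
p(6) = ⊕ of these = min[1, 1, 19, 16] = 1.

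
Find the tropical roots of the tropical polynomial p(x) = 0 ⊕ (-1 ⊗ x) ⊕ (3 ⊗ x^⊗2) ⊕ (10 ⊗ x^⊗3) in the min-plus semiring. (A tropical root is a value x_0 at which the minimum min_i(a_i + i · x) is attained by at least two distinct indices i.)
Roots: {-7, -4, 1}

Each tropical root is a break point of the lower envelope of the lines y = a_i + i · x (there are 4 lines, with slopes 0, 1, ..., 3). Only the lines that attain the minimum somewhere contribute to roots; other lines are dominated. Here the surviving (envelope) indices are i = 3, i = 2, i = 1, i = 0.
Intersections between consecutive envelope lines give the roots: for adjacent envelope indices i < j the intersection is x = (a_i − a_j) / (j − i). Reading off the sorted break points: {-7, -4, 1}.
Verification: at each break x_0, at least two indices attain the minimum of min_i(a_i + i · x_0).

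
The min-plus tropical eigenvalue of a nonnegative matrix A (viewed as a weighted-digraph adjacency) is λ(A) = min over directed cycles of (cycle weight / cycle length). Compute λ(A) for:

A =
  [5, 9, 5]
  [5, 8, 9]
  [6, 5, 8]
λ(A) = 5

Enumerate directed cycles and compute their means (weight / length). Sample:
  cycle 0 → 0: weight = 5, length = 1, mean = 5/1 ≈ 5.000
  cycle 1 → 1: weight = 8, length = 1, mean = 8/1 ≈ 8.000
  cycle 2 → 2: weight = 8, length = 1, mean = 8/1 ≈ 8.000
  cycle 0 → 1 → 0: weight = 14, length = 2, mean = 14/2 ≈ 7.000
  cycle 0 → 2 → 0: weight = 11, length = 2, mean = 11/2 ≈ 5.500
  cycle 1 → 0 → 1: weight = 14, length = 2, mean = 14/2 ≈ 7.000
Minimum mean = 5.000, attained e.g. along the cycle 0 → 0 with weight 5 and length 1. So λ(A) = 5/1 = 5.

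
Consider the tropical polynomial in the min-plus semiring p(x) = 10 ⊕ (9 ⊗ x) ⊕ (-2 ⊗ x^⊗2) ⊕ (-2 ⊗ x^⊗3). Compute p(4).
p(4) = 6

A tropical monomial a ⊗ x^⊗i evaluates to a + i · x. Evaluating each term at x = 4:
  Term 0 contributes 10 + 0 · 4 = 10
  Term 1 contributes 9 + 1 · 4 = 13
  Term 2 contributes -2 + 2 · 4 = 6
  Term 3 contributes -2 + 3 · 4 = 10
p(4) = ⊕ of these = min[10, 13, 6, 10] = 6.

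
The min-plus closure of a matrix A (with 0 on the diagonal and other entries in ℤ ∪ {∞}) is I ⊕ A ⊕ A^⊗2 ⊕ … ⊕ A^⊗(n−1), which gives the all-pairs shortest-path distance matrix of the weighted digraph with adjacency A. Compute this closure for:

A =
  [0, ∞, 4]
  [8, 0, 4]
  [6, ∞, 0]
Closure =
  [0, ∞, 4]
  [8, 0, 4]
  [6, ∞, 0]

This is the Floyd-Warshall all-pairs shortest-path computation. For each intermediate vertex k = 0, 1, …, 2, update dist[i][j] ← min(dist[i][j], dist[i][k] + dist[k][j]). The final matrix gives, for each (i, j), the minimum total weight of any directed path from i to j (possibly empty when i = j).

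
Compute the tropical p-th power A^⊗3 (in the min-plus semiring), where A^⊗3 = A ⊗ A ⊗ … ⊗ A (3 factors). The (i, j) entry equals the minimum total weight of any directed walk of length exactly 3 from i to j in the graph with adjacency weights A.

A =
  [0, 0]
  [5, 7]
A^⊗3 =
  [0, 0]
  [5, 5]

Each entry (A^⊗3)_ij equals the minimum over all length-3 walks i = v_0 → v_1 → … → v_3 = j of Σ_t A[v_t][v_{t+1}]. For example, for (i, j) = (0, 1) we minimise over 4 possible intermediate vertex sequences; the minimum is 0, attained along the walk 0 → 0 → 0 → 1.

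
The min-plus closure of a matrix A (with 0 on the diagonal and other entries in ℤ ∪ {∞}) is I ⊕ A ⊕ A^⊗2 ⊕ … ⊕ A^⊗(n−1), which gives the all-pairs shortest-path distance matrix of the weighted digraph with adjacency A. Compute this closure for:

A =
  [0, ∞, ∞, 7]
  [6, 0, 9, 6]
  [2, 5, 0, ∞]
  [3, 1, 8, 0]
Closure =
  [0, 8, 15, 7]
  [6, 0, 9, 6]
  [2, 5, 0, 9]
  [3, 1, 8, 0]

This is the Floyd-Warshall all-pairs shortest-path computation. For each intermediate vertex k = 0, 1, …, 3, update dist[i][j] ← min(dist[i][j], dist[i][k] + dist[k][j]). The final matrix gives, for each (i, j), the minimum total weight of any directed path from i to j (possibly empty when i = j).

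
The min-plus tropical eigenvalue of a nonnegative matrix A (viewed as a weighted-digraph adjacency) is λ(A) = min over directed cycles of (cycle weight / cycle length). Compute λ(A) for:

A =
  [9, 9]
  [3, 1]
λ(A) = 1

Enumerate directed cycles and compute their means (weight / length). Sample:
  cycle 0 → 0: weight = 9, length = 1, mean = 9/1 ≈ 9.000
  cycle 1 → 1: weight = 1, length = 1, mean = 1/1 ≈ 1.000
  cycle 0 → 1 → 0: weight = 12, length = 2, mean = 12/2 ≈ 6.000
  cycle 1 → 0 → 1: weight = 12, length = 2, mean = 12/2 ≈ 6.000
Minimum mean = 1.000, attained e.g. along the cycle 1 → 1 with weight 1 and length 1. So λ(A) = 1/1 = 1.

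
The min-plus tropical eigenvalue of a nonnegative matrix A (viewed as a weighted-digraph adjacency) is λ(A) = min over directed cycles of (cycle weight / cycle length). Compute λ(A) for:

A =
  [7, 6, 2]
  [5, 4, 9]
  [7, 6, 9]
λ(A) = 4

Enumerate directed cycles and compute their means (weight / length). Sample:
  cycle 0 → 0: weight = 7, length = 1, mean = 7/1 ≈ 7.000
  cycle 1 → 1: weight = 4, length = 1, mean = 4/1 ≈ 4.000
  cycle 2 → 2: weight = 9, length = 1, mean = 9/1 ≈ 9.000
  cycle 0 → 1 → 0: weight = 11, length = 2, mean = 11/2 ≈ 5.500
  cycle 0 → 2 → 0: weight = 9, length = 2, mean = 9/2 ≈ 4.500
  cycle 1 → 0 → 1: weight = 11, length = 2, mean = 11/2 ≈ 5.500
Minimum mean = 4.000, attained e.g. along the cycle 1 → 1 with weight 4 and length 1. So λ(A) = 4/1 = 4.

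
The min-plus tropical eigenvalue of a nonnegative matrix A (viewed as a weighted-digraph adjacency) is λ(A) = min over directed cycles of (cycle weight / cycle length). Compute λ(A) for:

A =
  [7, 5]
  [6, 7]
λ(A) = 11/2

Enumerate directed cycles and compute their means (weight / length). Sample:
  cycle 0 → 0: weight = 7, length = 1, mean = 7/1 ≈ 7.000
  cycle 1 → 1: weight = 7, length = 1, mean = 7/1 ≈ 7.000
  cycle 0 → 1 → 0: weight = 11, length = 2, mean = 11/2 ≈ 5.500
  cycle 1 → 0 → 1: weight = 11, length = 2, mean = 11/2 ≈ 5.500
Minimum mean = 5.500, attained e.g. along the cycle 0 → 1 → 0 with weight 11 and length 2. So λ(A) = 11/2 = 11/2.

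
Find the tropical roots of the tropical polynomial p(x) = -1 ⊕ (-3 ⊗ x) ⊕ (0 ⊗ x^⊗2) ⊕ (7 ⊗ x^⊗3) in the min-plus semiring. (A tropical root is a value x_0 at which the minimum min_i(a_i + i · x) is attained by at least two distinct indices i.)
Roots: {-7, -3, 2}

Each tropical root is a break point of the lower envelope of the lines y = a_i + i · x (there are 4 lines, with slopes 0, 1, ..., 3). Only the lines that attain the minimum somewhere contribute to roots; other lines are dominated. Here the surviving (envelope) indices are i = 3, i = 2, i = 1, i = 0.
Intersections between consecutive envelope lines give the roots: for adjacent envelope indices i < j the intersection is x = (a_i − a_j) / (j − i). Reading off the sorted break points: {-7, -3, 2}.
Verification: at each break x_0, at least two indices attain the minimum of min_i(a_i + i · x_0).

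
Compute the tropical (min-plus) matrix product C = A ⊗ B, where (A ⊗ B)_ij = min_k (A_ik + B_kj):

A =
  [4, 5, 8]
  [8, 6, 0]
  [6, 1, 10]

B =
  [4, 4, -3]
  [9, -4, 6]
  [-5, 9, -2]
A ⊗ B =
  [3, 1, 1]
  [-5, 2, -2]
  [5, -3, 3]

Apply the min-plus product entry-by-entry:
  C[0][0] = min over k of (A[0][0] + B[0][0] = 4 + 4 = 8, A[0][1] + B[1][0] = 5 + 9 = 14, A[0][2] + B[2][0] = 8 + -5 = 3) = 3 (attained at k = 2)
  C[0][1] = min over k of (A[0][0] + B[0][1] = 4 + 4 = 8, A[0][1] + B[1][1] = 5 + -4 = 1, A[0][2] + B[2][1] = 8 + 9 = 17) = 1 (attained at k = 1)
  C[0][2] = min over k of (A[0][0] + B[0][2] = 4 + -3 = 1, A[0][1] + B[1][2] = 5 + 6 = 11, A[0][2] + B[2][2] = 8 + -2 = 6) = 1 (attained at k = 0)
  C[1][0] = min over k of (A[1][0] + B[0][0] = 8 + 4 = 12, A[1][1] + B[1][0] = 6 + 9 = 15, A[1][2] + B[2][0] = 0 + -5 = -5) = -5 (attained at k = 2)
  C[1][1] = min over k of (A[1][0] + B[0][1] = 8 + 4 = 12, A[1][1] + B[1][1] = 6 + -4 = 2, A[1][2] + B[2][1] = 0 + 9 = 9) = 2 (attained at k = 1)
  C[1][2] = min over k of (A[1][0] + B[0][2] = 8 + -3 = 5, A[1][1] + B[1][2] = 6 + 6 = 12, A[1][2] + B[2][2] = 0 + -2 = -2) = -2 (attained at k = 2)
  C[2][0] = min over k of (A[2][0] + B[0][0] = 6 + 4 = 10, A[2][1] + B[1][0] = 1 + 9 = 10, A[2][2] + B[2][0] = 10 + -5 = 5) = 5 (attained at k = 2)
  C[2][1] = min over k of (A[2][0] + B[0][1] = 6 + 4 = 10, A[2][1] + B[1][1] = 1 + -4 = -3, A[2][2] + B[2][1] = 10 + 9 = 19) = -3 (attained at k = 1)
  C[2][2] = min over k of (A[2][0] + B[0][2] = 6 + -3 = 3, A[2][1] + B[1][2] = 1 + 6 = 7, A[2][2] + B[2][2] = 10 + -2 = 8) = 3 (attained at k = 0)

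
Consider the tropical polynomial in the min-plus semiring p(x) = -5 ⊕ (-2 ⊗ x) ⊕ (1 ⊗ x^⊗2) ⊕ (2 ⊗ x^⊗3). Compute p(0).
p(0) = -5

A tropical monomial a ⊗ x^⊗i evaluates to a + i · x. Evaluating each term at x = 0:
  Term 0 contributes -5 + 0 · 0 = -5
  Term 1 contributes -2 + 1 · 0 = -2
  Term 2 contributes 1 + 2 · 0 = 1
  Term 3 contributes 2 + 3 · 0 = 2
p(0) = ⊕ of these = min[-5, -2, 1, 2] = -5.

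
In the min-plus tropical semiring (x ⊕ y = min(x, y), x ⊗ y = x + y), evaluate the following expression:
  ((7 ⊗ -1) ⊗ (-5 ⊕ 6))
((7 ⊗ -1) ⊗ (-5 ⊕ 6)) = 1

Expand innermost to outermost. Recall ⊕ takes the minimum of its arguments and ⊗ takes their sum. Working out the expression ((7 ⊗ -1) ⊗ (-5 ⊕ 6)) gives 1.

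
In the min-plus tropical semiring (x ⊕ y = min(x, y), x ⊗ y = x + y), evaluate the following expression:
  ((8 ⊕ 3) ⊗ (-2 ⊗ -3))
((8 ⊕ 3) ⊗ (-2 ⊗ -3)) = -2

Expand innermost to outermost. Recall ⊕ takes the minimum of its arguments and ⊗ takes their sum. Working out the expression ((8 ⊕ 3) ⊗ (-2 ⊗ -3)) gives -2.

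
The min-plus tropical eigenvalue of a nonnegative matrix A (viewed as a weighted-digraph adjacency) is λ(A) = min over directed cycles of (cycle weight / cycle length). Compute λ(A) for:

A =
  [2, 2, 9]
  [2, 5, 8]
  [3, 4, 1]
λ(A) = 1

Enumerate directed cycles and compute their means (weight / length). Sample:
  cycle 0 → 0: weight = 2, length = 1, mean = 2/1 ≈ 2.000
  cycle 1 → 1: weight = 5, length = 1, mean = 5/1 ≈ 5.000
  cycle 2 → 2: weight = 1, length = 1, mean = 1/1 ≈ 1.000
  cycle 0 → 1 → 0: weight = 4, length = 2, mean = 4/2 ≈ 2.000
  cycle 0 → 2 → 0: weight = 12, length = 2, mean = 12/2 ≈ 6.000
  cycle 1 → 0 → 1: weight = 4, length = 2, mean = 4/2 ≈ 2.000
Minimum mean = 1.000, attained e.g. along the cycle 2 → 2 with weight 1 and length 1. So λ(A) = 1/1 = 1.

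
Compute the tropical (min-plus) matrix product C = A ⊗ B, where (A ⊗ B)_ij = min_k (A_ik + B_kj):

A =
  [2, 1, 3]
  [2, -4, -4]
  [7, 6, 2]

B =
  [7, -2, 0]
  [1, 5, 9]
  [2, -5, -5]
A ⊗ B =
  [2, -2, -2]
  [-3, -9, -9]
  [4, -3, -3]

Apply the min-plus product entry-by-entry:
  C[0][0] = min over k of (A[0][0] + B[0][0] = 2 + 7 = 9, A[0][1] + B[1][0] = 1 + 1 = 2, A[0][2] + B[2][0] = 3 + 2 = 5) = 2 (attained at k = 1)
  C[0][1] = min over k of (A[0][0] + B[0][1] = 2 + -2 = 0, A[0][1] + B[1][1] = 1 + 5 = 6, A[0][2] + B[2][1] = 3 + -5 = -2) = -2 (attained at k = 2)
  C[0][2] = min over k of (A[0][0] + B[0][2] = 2 + 0 = 2, A[0][1] + B[1][2] = 1 + 9 = 10, A[0][2] + B[2][2] = 3 + -5 = -2) = -2 (attained at k = 2)
  C[1][0] = min over k of (A[1][0] + B[0][0] = 2 + 7 = 9, A[1][1] + B[1][0] = -4 + 1 = -3, A[1][2] + B[2][0] = -4 + 2 = -2) = -3 (attained at k = 1)
  C[1][1] = min over k of (A[1][0] + B[0][1] = 2 + -2 = 0, A[1][1] + B[1][1] = -4 + 5 = 1, A[1][2] + B[2][1] = -4 + -5 = -9) = -9 (attained at k = 2)
  C[1][2] = min over k of (A[1][0] + B[0][2] = 2 + 0 = 2, A[1][1] + B[1][2] = -4 + 9 = 5, A[1][2] + B[2][2] = -4 + -5 = -9) = -9 (attained at k = 2)
  C[2][0] = min over k of (A[2][0] + B[0][0] = 7 + 7 = 14, A[2][1] + B[1][0] = 6 + 1 = 7, A[2][2] + B[2][0] = 2 + 2 = 4) = 4 (attained at k = 2)
  C[2][1] = min over k of (A[2][0] + B[0][1] = 7 + -2 = 5, A[2][1] + B[1][1] = 6 + 5 = 11, A[2][2] + B[2][1] = 2 + -5 = -3) = -3 (attained at k = 2)
  C[2][2] = min over k of (A[2][0] + B[0][2] = 7 + 0 = 7, A[2][1] + B[1][2] = 6 + 9 = 15, A[2][2] + B[2][2] = 2 + -5 = -3) = -3 (attained at k = 2)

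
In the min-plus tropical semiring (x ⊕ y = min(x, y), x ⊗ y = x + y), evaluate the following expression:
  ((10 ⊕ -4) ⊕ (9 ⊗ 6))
((10 ⊕ -4) ⊕ (9 ⊗ 6)) = -4

Expand innermost to outermost. Recall ⊕ takes the minimum of its arguments and ⊗ takes their sum. Working out the expression ((10 ⊕ -4) ⊕ (9 ⊗ 6)) gives -4.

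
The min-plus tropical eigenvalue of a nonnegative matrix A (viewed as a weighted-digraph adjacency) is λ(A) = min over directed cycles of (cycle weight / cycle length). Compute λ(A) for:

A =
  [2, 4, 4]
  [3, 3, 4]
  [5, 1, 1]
λ(A) = 1

Enumerate directed cycles and compute their means (weight / length). Sample:
  cycle 0 → 0: weight = 2, length = 1, mean = 2/1 ≈ 2.000
  cycle 1 → 1: weight = 3, length = 1, mean = 3/1 ≈ 3.000
  cycle 2 → 2: weight = 1, length = 1, mean = 1/1 ≈ 1.000
  cycle 0 → 1 → 0: weight = 7, length = 2, mean = 7/2 ≈ 3.500
  cycle 0 → 2 → 0: weight = 9, length = 2, mean = 9/2 ≈ 4.500
  cycle 1 → 0 → 1: weight = 7, length = 2, mean = 7/2 ≈ 3.500
Minimum mean = 1.000, attained e.g. along the cycle 2 → 2 with weight 1 and length 1. So λ(A) = 1/1 = 1.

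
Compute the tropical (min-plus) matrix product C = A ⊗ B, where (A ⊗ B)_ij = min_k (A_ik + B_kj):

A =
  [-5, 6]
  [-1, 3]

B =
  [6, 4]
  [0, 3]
A ⊗ B =
  [1, -1]
  [3, 3]

Apply the min-plus product entry-by-entry:
  C[0][0] = min over k of (A[0][0] + B[0][0] = -5 + 6 = 1, A[0][1] + B[1][0] = 6 + 0 = 6) = 1 (attained at k = 0)
  C[0][1] = min over k of (A[0][0] + B[0][1] = -5 + 4 = -1, A[0][1] + B[1][1] = 6 + 3 = 9) = -1 (attained at k = 0)
  C[1][0] = min over k of (A[1][0] + B[0][0] = -1 + 6 = 5, A[1][1] + B[1][0] = 3 + 0 = 3) = 3 (attained at k = 1)
  C[1][1] = min over k of (A[1][0] + B[0][1] = -1 + 4 = 3, A[1][1] + B[1][1] = 3 + 3 = 6) = 3 (attained at k = 0)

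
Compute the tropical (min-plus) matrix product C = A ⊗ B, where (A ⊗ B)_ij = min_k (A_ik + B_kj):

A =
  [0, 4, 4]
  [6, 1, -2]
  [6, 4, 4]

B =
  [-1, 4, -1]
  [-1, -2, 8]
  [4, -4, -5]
A ⊗ B =
  [-1, 0, -1]
  [0, -6, -7]
  [3, 0, -1]

Apply the min-plus product entry-by-entry:
  C[0][0] = min over k of (A[0][0] + B[0][0] = 0 + -1 = -1, A[0][1] + B[1][0] = 4 + -1 = 3, A[0][2] + B[2][0] = 4 + 4 = 8) = -1 (attained at k = 0)
  C[0][1] = min over k of (A[0][0] + B[0][1] = 0 + 4 = 4, A[0][1] + B[1][1] = 4 + -2 = 2, A[0][2] + B[2][1] = 4 + -4 = 0) = 0 (attained at k = 2)
  C[0][2] = min over k of (A[0][0] + B[0][2] = 0 + -1 = -1, A[0][1] + B[1][2] = 4 + 8 = 12, A[0][2] + B[2][2] = 4 + -5 = -1) = -1 (attained at k = 0)
  C[1][0] = min over k of (A[1][0] + B[0][0] = 6 + -1 = 5, A[1][1] + B[1][0] = 1 + -1 = 0, A[1][2] + B[2][0] = -2 + 4 = 2) = 0 (attained at k = 1)
  C[1][1] = min over k of (A[1][0] + B[0][1] = 6 + 4 = 10, A[1][1] + B[1][1] = 1 + -2 = -1, A[1][2] + B[2][1] = -2 + -4 = -6) = -6 (attained at k = 2)
  C[1][2] = min over k of (A[1][0] + B[0][2] = 6 + -1 = 5, A[1][1] + B[1][2] = 1 + 8 = 9, A[1][2] + B[2][2] = -2 + -5 = -7) = -7 (attained at k = 2)
  C[2][0] = min over k of (A[2][0] + B[0][0] = 6 + -1 = 5, A[2][1] + B[1][0] = 4 + -1 = 3, A[2][2] + B[2][0] = 4 + 4 = 8) = 3 (attained at k = 1)
  C[2][1] = min over k of (A[2][0] + B[0][1] = 6 + 4 = 10, A[2][1] + B[1][1] = 4 + -2 = 2, A[2][2] + B[2][1] = 4 + -4 = 0) = 0 (attained at k = 2)
  C[2][2] = min over k of (A[2][0] + B[0][2] = 6 + -1 = 5, A[2][1] + B[1][2] = 4 + 8 = 12, A[2][2] + B[2][2] = 4 + -5 = -1) = -1 (attained at k = 2)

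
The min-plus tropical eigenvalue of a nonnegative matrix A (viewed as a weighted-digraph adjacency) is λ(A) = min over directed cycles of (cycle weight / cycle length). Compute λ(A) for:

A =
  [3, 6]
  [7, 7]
λ(A) = 3

Enumerate directed cycles and compute their means (weight / length). Sample:
  cycle 0 → 0: weight = 3, length = 1, mean = 3/1 ≈ 3.000
  cycle 1 → 1: weight = 7, length = 1, mean = 7/1 ≈ 7.000
  cycle 0 → 1 → 0: weight = 13, length = 2, mean = 13/2 ≈ 6.500
  cycle 1 → 0 → 1: weight = 13, length = 2, mean = 13/2 ≈ 6.500
Minimum mean = 3.000, attained e.g. along the cycle 0 → 0 with weight 3 and length 1. So λ(A) = 3/1 = 3.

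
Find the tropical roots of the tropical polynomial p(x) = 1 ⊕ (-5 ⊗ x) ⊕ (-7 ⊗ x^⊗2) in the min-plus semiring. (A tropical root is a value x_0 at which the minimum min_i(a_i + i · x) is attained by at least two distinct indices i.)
Roots: {2, 6}

Each tropical root is a break point of the lower envelope of the lines y = a_i + i · x (there are 3 lines, with slopes 0, 1, ..., 2). Only the lines that attain the minimum somewhere contribute to roots; other lines are dominated. Here the surviving (envelope) indices are i = 2, i = 1, i = 0.
Intersections between consecutive envelope lines give the roots: for adjacent envelope indices i < j the intersection is x = (a_i − a_j) / (j − i). Reading off the sorted break points: {2, 6}.
Verification: at each break x_0, at least two indices attain the minimum of min_i(a_i + i · x_0).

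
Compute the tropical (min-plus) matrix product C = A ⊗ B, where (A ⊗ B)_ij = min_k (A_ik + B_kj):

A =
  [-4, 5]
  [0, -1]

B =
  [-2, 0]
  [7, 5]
A ⊗ B =
  [-6, -4]
  [-2, 0]

Apply the min-plus product entry-by-entry:
  C[0][0] = min over k of (A[0][0] + B[0][0] = -4 + -2 = -6, A[0][1] + B[1][0] = 5 + 7 = 12) = -6 (attained at k = 0)
  C[0][1] = min over k of (A[0][0] + B[0][1] = -4 + 0 = -4, A[0][1] + B[1][1] = 5 + 5 = 10) = -4 (attained at k = 0)
  C[1][0] = min over k of (A[1][0] + B[0][0] = 0 + -2 = -2, A[1][1] + B[1][0] = -1 + 7 = 6) = -2 (attained at k = 0)
  C[1][1] = min over k of (A[1][0] + B[0][1] = 0 + 0 = 0, A[1][1] + B[1][1] = -1 + 5 = 4) = 0 (attained at k = 0)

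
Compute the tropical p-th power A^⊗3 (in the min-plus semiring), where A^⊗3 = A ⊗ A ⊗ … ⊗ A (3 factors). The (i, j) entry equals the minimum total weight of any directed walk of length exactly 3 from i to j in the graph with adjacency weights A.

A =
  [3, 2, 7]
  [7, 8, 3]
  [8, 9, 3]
A^⊗3 =
  [9, 8, 8]
  [13, 12, 9]
  [14, 13, 9]

Each entry (A^⊗3)_ij equals the minimum over all length-3 walks i = v_0 → v_1 → … → v_3 = j of Σ_t A[v_t][v_{t+1}]. For example, for (i, j) = (0, 2) we minimise over 9 possible intermediate vertex sequences; the minimum is 8, attained along the walk 0 → 0 → 1 → 2.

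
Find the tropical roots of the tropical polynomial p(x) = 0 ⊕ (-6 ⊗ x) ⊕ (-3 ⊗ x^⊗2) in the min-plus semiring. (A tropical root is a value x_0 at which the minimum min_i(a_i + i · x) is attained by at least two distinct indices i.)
Roots: {-3, 6}

Each tropical root is a break point of the lower envelope of the lines y = a_i + i · x (there are 3 lines, with slopes 0, 1, ..., 2). Only the lines that attain the minimum somewhere contribute to roots; other lines are dominated. Here the surviving (envelope) indices are i = 2, i = 1, i = 0.
Intersections between consecutive envelope lines give the roots: for adjacent envelope indices i < j the intersection is x = (a_i − a_j) / (j − i). Reading off the sorted break points: {-3, 6}.
Verification: at each break x_0, at least two indices attain the minimum of min_i(a_i + i · x_0).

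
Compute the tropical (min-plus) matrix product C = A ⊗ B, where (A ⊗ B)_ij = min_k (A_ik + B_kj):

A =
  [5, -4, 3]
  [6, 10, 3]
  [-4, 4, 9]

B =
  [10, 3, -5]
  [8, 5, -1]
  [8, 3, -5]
A ⊗ B =
  [4, 1, -5]
  [11, 6, -2]
  [6, -1, -9]

Apply the min-plus product entry-by-entry:
  C[0][0] = min over k of (A[0][0] + B[0][0] = 5 + 10 = 15, A[0][1] + B[1][0] = -4 + 8 = 4, A[0][2] + B[2][0] = 3 + 8 = 11) = 4 (attained at k = 1)
  C[0][1] = min over k of (A[0][0] + B[0][1] = 5 + 3 = 8, A[0][1] + B[1][1] = -4 + 5 = 1, A[0][2] + B[2][1] = 3 + 3 = 6) = 1 (attained at k = 1)
  C[0][2] = min over k of (A[0][0] + B[0][2] = 5 + -5 = 0, A[0][1] + B[1][2] = -4 + -1 = -5, A[0][2] + B[2][2] = 3 + -5 = -2) = -5 (attained at k = 1)
  C[1][0] = min over k of (A[1][0] + B[0][0] = 6 + 10 = 16, A[1][1] + B[1][0] = 10 + 8 = 18, A[1][2] + B[2][0] = 3 + 8 = 11) = 11 (attained at k = 2)
  C[1][1] = min over k of (A[1][0] + B[0][1] = 6 + 3 = 9, A[1][1] + B[1][1] = 10 + 5 = 15, A[1][2] + B[2][1] = 3 + 3 = 6) = 6 (attained at k = 2)
  C[1][2] = min over k of (A[1][0] + B[0][2] = 6 + -5 = 1, A[1][1] + B[1][2] = 10 + -1 = 9, A[1][2] + B[2][2] = 3 + -5 = -2) = -2 (attained at k = 2)
  C[2][0] = min over k of (A[2][0] + B[0][0] = -4 + 10 = 6, A[2][1] + B[1][0] = 4 + 8 = 12, A[2][2] + B[2][0] = 9 + 8 = 17) = 6 (attained at k = 0)
  C[2][1] = min over k of (A[2][0] + B[0][1] = -4 + 3 = -1, A[2][1] + B[1][1] = 4 + 5 = 9, A[2][2] + B[2][1] = 9 + 3 = 12) = -1 (attained at k = 0)
  C[2][2] = min over k of (A[2][0] + B[0][2] = -4 + -5 = -9, A[2][1] + B[1][2] = 4 + -1 = 3, A[2][2] + B[2][2] = 9 + -5 = 4) = -9 (attained at k = 0)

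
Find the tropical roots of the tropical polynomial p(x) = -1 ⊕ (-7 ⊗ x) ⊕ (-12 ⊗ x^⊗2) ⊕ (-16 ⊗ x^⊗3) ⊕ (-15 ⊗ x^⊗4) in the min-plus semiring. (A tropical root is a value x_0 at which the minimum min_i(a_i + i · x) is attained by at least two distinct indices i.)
Roots: {-1, 4, 5, 6}

Each tropical root is a break point of the lower envelope of the lines y = a_i + i · x (there are 5 lines, with slopes 0, 1, ..., 4). Only the lines that attain the minimum somewhere contribute to roots; other lines are dominated. Here the surviving (envelope) indices are i = 4, i = 3, i = 2, i = 1, i = 0.
Intersections between consecutive envelope lines give the roots: for adjacent envelope indices i < j the intersection is x = (a_i − a_j) / (j − i). Reading off the sorted break points: {-1, 4, 5, 6}.
Verification: at each break x_0, at least two indices attain the minimum of min_i(a_i + i · x_0).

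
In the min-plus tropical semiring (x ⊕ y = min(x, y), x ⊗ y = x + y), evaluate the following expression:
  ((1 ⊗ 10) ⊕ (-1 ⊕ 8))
((1 ⊗ 10) ⊕ (-1 ⊕ 8)) = -1

Expand innermost to outermost. Recall ⊕ takes the minimum of its arguments and ⊗ takes their sum. Working out the expression ((1 ⊗ 10) ⊕ (-1 ⊕ 8)) gives -1.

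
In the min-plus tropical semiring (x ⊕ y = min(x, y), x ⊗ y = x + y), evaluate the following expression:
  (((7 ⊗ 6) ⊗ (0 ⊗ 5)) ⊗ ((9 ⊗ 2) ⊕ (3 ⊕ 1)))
(((7 ⊗ 6) ⊗ (0 ⊗ 5)) ⊗ ((9 ⊗ 2) ⊕ (3 ⊕ 1))) = 19

Expand innermost to outermost. Recall ⊕ takes the minimum of its arguments and ⊗ takes their sum. Working out the expression (((7 ⊗ 6) ⊗ (0 ⊗ 5)) ⊗ ((9 ⊗ 2) ⊕ (3 ⊕ 1))) gives 19.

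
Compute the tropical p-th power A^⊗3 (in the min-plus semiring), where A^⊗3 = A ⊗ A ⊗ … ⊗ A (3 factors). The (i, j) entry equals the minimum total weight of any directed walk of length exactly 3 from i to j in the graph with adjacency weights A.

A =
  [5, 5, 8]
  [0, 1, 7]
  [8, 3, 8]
A^⊗3 =
  [6, 7, 13]
  [2, 3, 9]
  [4, 5, 11]

Each entry (A^⊗3)_ij equals the minimum over all length-3 walks i = v_0 → v_1 → … → v_3 = j of Σ_t A[v_t][v_{t+1}]. For example, for (i, j) = (0, 2) we minimise over 9 possible intermediate vertex sequences; the minimum is 13, attained along the walk 0 → 1 → 0 → 2.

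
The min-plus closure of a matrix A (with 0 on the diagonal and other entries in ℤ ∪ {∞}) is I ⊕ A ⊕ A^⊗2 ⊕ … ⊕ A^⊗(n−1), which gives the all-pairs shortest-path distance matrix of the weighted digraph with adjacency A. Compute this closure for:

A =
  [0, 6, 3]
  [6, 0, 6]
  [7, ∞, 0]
Closure =
  [0, 6, 3]
  [6, 0, 6]
  [7, 13, 0]

This is the Floyd-Warshall all-pairs shortest-path computation. For each intermediate vertex k = 0, 1, …, 2, update dist[i][j] ← min(dist[i][j], dist[i][k] + dist[k][j]). The final matrix gives, for each (i, j), the minimum total weight of any directed path from i to j (possibly empty when i = j).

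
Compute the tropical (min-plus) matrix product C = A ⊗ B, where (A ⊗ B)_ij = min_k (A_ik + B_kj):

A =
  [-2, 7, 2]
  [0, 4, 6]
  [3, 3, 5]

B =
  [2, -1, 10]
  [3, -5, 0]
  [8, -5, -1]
A ⊗ B =
  [0, -3, 1]
  [2, -1, 4]
  [5, -2, 3]

Apply the min-plus product entry-by-entry:
  C[0][0] = min over k of (A[0][0] + B[0][0] = -2 + 2 = 0, A[0][1] + B[1][0] = 7 + 3 = 10, A[0][2] + B[2][0] = 2 + 8 = 10) = 0 (attained at k = 0)
  C[0][1] = min over k of (A[0][0] + B[0][1] = -2 + -1 = -3, A[0][1] + B[1][1] = 7 + -5 = 2, A[0][2] + B[2][1] = 2 + -5 = -3) = -3 (attained at k = 0)
  C[0][2] = min over k of (A[0][0] + B[0][2] = -2 + 10 = 8, A[0][1] + B[1][2] = 7 + 0 = 7, A[0][2] + B[2][2] = 2 + -1 = 1) = 1 (attained at k = 2)
  C[1][0] = min over k of (A[1][0] + B[0][0] = 0 + 2 = 2, A[1][1] + B[1][0] = 4 + 3 = 7, A[1][2] + B[2][0] = 6 + 8 = 14) = 2 (attained at k = 0)
  C[1][1] = min over k of (A[1][0] + B[0][1] = 0 + -1 = -1, A[1][1] + B[1][1] = 4 + -5 = -1, A[1][2] + B[2][1] = 6 + -5 = 1) = -1 (attained at k = 0)
  C[1][2] = min over k of (A[1][0] + B[0][2] = 0 + 10 = 10, A[1][1] + B[1][2] = 4 + 0 = 4, A[1][2] + B[2][2] = 6 + -1 = 5) = 4 (attained at k = 1)
  C[2][0] = min over k of (A[2][0] + B[0][0] = 3 + 2 = 5, A[2][1] + B[1][0] = 3 + 3 = 6, A[2][2] + B[2][0] = 5 + 8 = 13) = 5 (attained at k = 0)
  C[2][1] = min over k of (A[2][0] + B[0][1] = 3 + -1 = 2, A[2][1] + B[1][1] = 3 + -5 = -2, A[2][2] + B[2][1] = 5 + -5 = 0) = -2 (attained at k = 1)
  C[2][2] = min over k of (A[2][0] + B[0][2] = 3 + 10 = 13, A[2][1] + B[1][2] = 3 + 0 = 3, A[2][2] + B[2][2] = 5 + -1 = 4) = 3 (attained at k = 1)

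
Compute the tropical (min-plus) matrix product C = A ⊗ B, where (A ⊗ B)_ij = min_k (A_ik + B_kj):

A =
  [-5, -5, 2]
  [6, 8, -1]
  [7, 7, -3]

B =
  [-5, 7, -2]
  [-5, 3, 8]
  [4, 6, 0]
A ⊗ B =
  [-10, -2, -7]
  [1, 5, -1]
  [1, 3, -3]

Apply the min-plus product entry-by-entry:
  C[0][0] = min over k of (A[0][0] + B[0][0] = -5 + -5 = -10, A[0][1] + B[1][0] = -5 + -5 = -10, A[0][2] + B[2][0] = 2 + 4 = 6) = -10 (attained at k = 0)
  C[0][1] = min over k of (A[0][0] + B[0][1] = -5 + 7 = 2, A[0][1] + B[1][1] = -5 + 3 = -2, A[0][2] + B[2][1] = 2 + 6 = 8) = -2 (attained at k = 1)
  C[0][2] = min over k of (A[0][0] + B[0][2] = -5 + -2 = -7, A[0][1] + B[1][2] = -5 + 8 = 3, A[0][2] + B[2][2] = 2 + 0 = 2) = -7 (attained at k = 0)
  C[1][0] = min over k of (A[1][0] + B[0][0] = 6 + -5 = 1, A[1][1] + B[1][0] = 8 + -5 = 3, A[1][2] + B[2][0] = -1 + 4 = 3) = 1 (attained at k = 0)
  C[1][1] = min over k of (A[1][0] + B[0][1] = 6 + 7 = 13, A[1][1] + B[1][1] = 8 + 3 = 11, A[1][2] + B[2][1] = -1 + 6 = 5) = 5 (attained at k = 2)
  C[1][2] = min over k of (A[1][0] + B[0][2] = 6 + -2 = 4, A[1][1] + B[1][2] = 8 + 8 = 16, A[1][2] + B[2][2] = -1 + 0 = -1) = -1 (attained at k = 2)
  C[2][0] = min over k of (A[2][0] + B[0][0] = 7 + -5 = 2, A[2][1] + B[1][0] = 7 + -5 = 2, A[2][2] + B[2][0] = -3 + 4 = 1) = 1 (attained at k = 2)
  C[2][1] = min over k of (A[2][0] + B[0][1] = 7 + 7 = 14, A[2][1] + B[1][1] = 7 + 3 = 10, A[2][2] + B[2][1] = -3 + 6 = 3) = 3 (attained at k = 2)
  C[2][2] = min over k of (A[2][0] + B[0][2] = 7 + -2 = 5, A[2][1] + B[1][2] = 7 + 8 = 15, A[2][2] + B[2][2] = -3 + 0 = -3) = -3 (attained at k = 2)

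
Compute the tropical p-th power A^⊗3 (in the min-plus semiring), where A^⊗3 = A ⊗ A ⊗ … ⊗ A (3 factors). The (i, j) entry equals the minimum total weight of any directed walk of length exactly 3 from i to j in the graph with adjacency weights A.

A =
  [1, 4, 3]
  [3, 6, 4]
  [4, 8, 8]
A^⊗3 =
  [3, 6, 5]
  [5, 8, 7]
  [6, 9, 8]

Each entry (A^⊗3)_ij equals the minimum over all length-3 walks i = v_0 → v_1 → … → v_3 = j of Σ_t A[v_t][v_{t+1}]. For example, for (i, j) = (0, 2) we minimise over 9 possible intermediate vertex sequences; the minimum is 5, attained along the walk 0 → 0 → 0 → 2.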